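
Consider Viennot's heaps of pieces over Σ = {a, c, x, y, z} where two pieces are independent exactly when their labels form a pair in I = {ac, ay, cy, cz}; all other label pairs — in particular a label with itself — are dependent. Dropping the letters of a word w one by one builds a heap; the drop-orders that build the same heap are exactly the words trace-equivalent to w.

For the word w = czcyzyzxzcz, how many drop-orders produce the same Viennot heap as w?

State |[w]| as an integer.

63

0(c) covers ∅
1(z) covers ∅
2(c) covers 0:c
3(y) covers 1:z
4(z) covers 3:y
5(y) covers 4:z
6(z) covers 5:y
7(x) covers 2:c, 6:z
8(z) covers 7:x
9(c) covers 7:x
10(z) covers 8:z
floor of heap: 0:c, 1:z
completions by unplaced set U, small U first (add the entries for U minus each lowest piece of U):
  |U|=1: {9}:1  {10}:1
  |U|=2: {8,10}:1  {9,10}:2
  |U|=3: {8,9,10}:3
  |U|=4: {7,8,9,10}:3
  |U|=5: {2,7,8,9,10}:3  {6,7,8,9,10}:3
  |U|=6: {0,2,7,8,9,10}:3  {2,6,7,8,9,10}:6  {5,6,7,8,9,10}:3
  |U|=7: {0,2,6,7,8,9,10}:9  {2,5,6,7,8,9,10}:9  {4,5,6,7,8,9,10}:3
  |U|=8: {0,2,5,6,7,8,9,10}:18  {2,4,5,6,7,8,9,10}:12  {3,4,5,6,7,8,9,10}:3
  |U|=9: {0,2,4,5,6,7,8,9,10}:30  {1,3,4,5,6,7,8,9,10}:3  {2,3,4,5,6,7,8,9,10}:15
  start at 0(c): 18
  start at 1(z): 45
sum over floor = 63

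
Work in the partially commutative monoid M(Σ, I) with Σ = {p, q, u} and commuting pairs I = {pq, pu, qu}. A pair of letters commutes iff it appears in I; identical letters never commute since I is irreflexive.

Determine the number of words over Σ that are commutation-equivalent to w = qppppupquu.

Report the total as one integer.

2520

#0=q has no predecessor
#1=p has no predecessor
#2=p depends on [1:p]
#3=p depends on [2:p]
#4=p depends on [3:p]
#5=u has no predecessor
#6=p depends on [4:p]
#7=q depends on [0:q]
#8=u depends on [5:u]
#9=u depends on [8:u]
sources: [0:q, 1:p, 5:u]
N(rest) = Σ N(rest − s) over sources s of rest; N(one piece) = 1:
  size 1 → [6]=1  [7]=1  [9]=1
  size 2 → [0,7]=1  [4,6]=1  [6,7]=2  [6,9]=2  [7,9]=2  [8,9]=1
  size 3 → [0,6,7]=3  [0,7,9]=3  [3,4,6]=1  [4,6,7]=3  [4,6,9]=3  [5,8,9]=1  [6,7,9]=6  [6,8,9]=3  [7,8,9]=3
  size 4 → [0,4,6,7]=6  [0,6,7,9]=12  [0,7,8,9]=6  [2,3,4,6]=1  [3,4,6,7]=4  [3,4,6,9]=4  [4,6,7,9]=12  [4,6,8,9]=6  [5,6,8,9]=4  [5,7,8,9]=4  [6,7,8,9]=12
  size 5 → [0,3,4,6,7]=10  [0,4,6,7,9]=30  [0,5,7,8,9]=10  [0,6,7,8,9]=30  [1,2,3,4,6]=1  [2,3,4,6,7]=5  [2,3,4,6,9]=5  [3,4,6,7,9]=20  [3,4,6,8,9]=10  [4,5,6,8,9]=10  [4,6,7,8,9]=30  [5,6,7,8,9]=20
  size 6 → [0,2,3,4,6,7]=15  [0,3,4,6,7,9]=60  [0,4,6,7,8,9]=90  [0,5,6,7,8,9]=60  [1,2,3,4,6,7]=6  [1,2,3,4,6,9]=6  [2,3,4,6,7,9]=30  [2,3,4,6,8,9]=15  [3,4,5,6,8,9]=20  [3,4,6,7,8,9]=60  [4,5,6,7,8,9]=60
  size 7 → [0,1,2,3,4,6,7]=21  [0,2,3,4,6,7,9]=105  [0,3,4,6,7,8,9]=210  [0,4,5,6,7,8,9]=210  [1,2,3,4,6,7,9]=42  [1,2,3,4,6,8,9]=21  [2,3,4,5,6,8,9]=35  [2,3,4,6,7,8,9]=105  [3,4,5,6,7,8,9]=140
  size 8 → [0,1,2,3,4,6,7,9]=168  [0,2,3,4,6,7,8,9]=420  [0,3,4,5,6,7,8,9]=560  [1,2,3,4,5,6,8,9]=56  [1,2,3,4,6,7,8,9]=168  [2,3,4,5,6,7,8,9]=280
  first=0(q) contributes 504
  first=1(p) contributes 1260
  first=5(u) contributes 756
|[w]| = 2520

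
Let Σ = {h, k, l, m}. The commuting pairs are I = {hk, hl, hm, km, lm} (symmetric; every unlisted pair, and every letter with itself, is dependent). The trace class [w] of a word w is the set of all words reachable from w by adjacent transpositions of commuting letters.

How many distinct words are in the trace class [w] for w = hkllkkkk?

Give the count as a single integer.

8

piece 0:h — minimal
piece 1:k — minimal
piece 2:l rests on {1:k}
piece 3:l rests on {2:l}
piece 4:k rests on {3:l}
piece 5:k rests on {4:k}
piece 6:k rests on {5:k}
piece 7:k rests on {6:k}
minimal pieces: {0:h, 1:k}
ways to finish when only these pieces remain (= sum over removing one remaining piece with nothing left below it):
  1 left: {0}→1  {7}→1
  2 left: {0,7}→2  {6,7}→1
  3 left: {0,6,7}→3  {5,6,7}→1
  4 left: {0,5,6,7}→4  {4,5,6,7}→1
  5 left: {0,4,5,6,7}→5  {3,4,5,6,7}→1
  6 left: {0,3,4,5,6,7}→6  {2,3,4,5,6,7}→1
  placing 0:h first → 1 extensions
  placing 1:k first → 7 extensions
total linear extensions = 8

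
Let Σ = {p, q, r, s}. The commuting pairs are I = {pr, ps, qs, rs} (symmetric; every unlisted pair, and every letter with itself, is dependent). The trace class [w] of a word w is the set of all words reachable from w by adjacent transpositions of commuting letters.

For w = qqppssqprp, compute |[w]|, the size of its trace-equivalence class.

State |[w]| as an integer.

135

0(q) covers ∅
1(q) covers 0:q
2(p) covers 1:q
3(p) covers 2:p
4(s) covers ∅
5(s) covers 4:s
6(q) covers 3:p
7(p) covers 6:q
8(r) covers 6:q
9(p) covers 7:p
floor of heap: 0:q, 4:s
completions by unplaced set U, small U first (add the entries for U minus each lowest piece of U):
  |U|=1: {5}:1  {8}:1  {9}:1
  |U|=2: {4,5}:1  {5,8}:2  {5,9}:2  {7,9}:1  {8,9}:2
  |U|=3: {4,5,8}:3  {4,5,9}:3  {5,7,9}:3  {5,8,9}:6  {7,8,9}:3
  |U|=4: {4,5,7,9}:6  {4,5,8,9}:12  {5,7,8,9}:12  {6,7,8,9}:3
  |U|=5: {3,6,7,8,9}:3  {4,5,7,8,9}:30  {5,6,7,8,9}:15
  |U|=6: {2,3,6,7,8,9}:3  {3,5,6,7,8,9}:18  {4,5,6,7,8,9}:45
  |U|=7: {1,2,3,6,7,8,9}:3  {2,3,5,6,7,8,9}:21  {3,4,5,6,7,8,9}:63
  |U|=8: {0,1,2,3,6,7,8,9}:3  {1,2,3,5,6,7,8,9}:24  {2,3,4,5,6,7,8,9}:84
  start at 0(q): 108
  start at 4(s): 27
sum over floor = 135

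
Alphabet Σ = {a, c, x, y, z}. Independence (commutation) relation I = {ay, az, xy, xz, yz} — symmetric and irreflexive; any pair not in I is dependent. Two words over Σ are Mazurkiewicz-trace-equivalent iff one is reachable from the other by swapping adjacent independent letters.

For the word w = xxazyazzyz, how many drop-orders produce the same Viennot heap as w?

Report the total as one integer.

3150

#0=x has no predecessor
#1=x depends on [0:x]
#2=a depends on [1:x]
#3=z has no predecessor
#4=y has no predecessor
#5=a depends on [2:a]
#6=z depends on [3:z]
#7=z depends on [6:z]
#8=y depends on [4:y]
#9=z depends on [7:z]
sources: [0:x, 3:z, 4:y]
N(rest) = Σ N(rest − s) over sources s of rest; N(one piece) = 1:
  size 1 → [5]=1  [8]=1  [9]=1
  size 2 → [2,5]=1  [4,8]=1  [5,8]=2  [5,9]=2  [7,9]=1  [8,9]=2
  size 3 → [1,2,5]=1  [2,5,8]=3  [2,5,9]=3  [4,5,8]=3  [4,8,9]=3  [5,7,9]=3  [5,8,9]=6  [6,7,9]=1  [7,8,9]=3
  size 4 → [0,1,2,5]=1  [1,2,5,8]=4  [1,2,5,9]=4  [2,4,5,8]=6  [2,5,7,9]=6  [2,5,8,9]=12  [3,6,7,9]=1  [4,5,8,9]=12  [4,7,8,9]=6  [5,6,7,9]=4  [5,7,8,9]=12  [6,7,8,9]=4
  size 5 → [0,1,2,5,8]=5  [0,1,2,5,9]=5  [1,2,4,5,8]=10  [1,2,5,7,9]=10  [1,2,5,8,9]=20  [2,4,5,8,9]=30  [2,5,6,7,9]=10  [2,5,7,8,9]=30  [3,5,6,7,9]=5  [3,6,7,8,9]=5  [4,5,7,8,9]=30  [4,6,7,8,9]=10  [5,6,7,8,9]=20
  size 6 → [0,1,2,4,5,8]=15  [0,1,2,5,7,9]=15  [0,1,2,5,8,9]=30  [1,2,4,5,8,9]=60  [1,2,5,6,7,9]=20  [1,2,5,7,8,9]=60  [2,3,5,6,7,9]=15  [2,4,5,7,8,9]=90  [2,5,6,7,8,9]=60  [3,4,6,7,8,9]=15  [3,5,6,7,8,9]=30  [4,5,6,7,8,9]=60
  size 7 → [0,1,2,4,5,8,9]=105  [0,1,2,5,6,7,9]=35  [0,1,2,5,7,8,9]=105  [1,2,3,5,6,7,9]=35  [1,2,4,5,7,8,9]=210  [1,2,5,6,7,8,9]=140  [2,3,5,6,7,8,9]=105  [2,4,5,6,7,8,9]=210  [3,4,5,6,7,8,9]=105
  size 8 → [0,1,2,3,5,6,7,9]=70  [0,1,2,4,5,7,8,9]=420  [0,1,2,5,6,7,8,9]=280  [1,2,3,5,6,7,8,9]=280  [1,2,4,5,6,7,8,9]=560  [2,3,4,5,6,7,8,9]=420
  first=0(x) contributes 1260
  first=3(z) contributes 1260
  first=4(y) contributes 630
|[w]| = 3150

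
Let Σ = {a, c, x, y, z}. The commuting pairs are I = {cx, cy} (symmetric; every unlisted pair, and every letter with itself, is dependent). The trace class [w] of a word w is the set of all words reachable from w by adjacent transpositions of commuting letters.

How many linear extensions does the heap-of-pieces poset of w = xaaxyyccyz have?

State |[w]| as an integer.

15

drop 0:x onto floor
drop 1:a onto {0:x}
drop 2:a onto {1:a}
drop 3:x onto {2:a}
drop 4:y onto {3:x}
drop 5:y onto {4:y}
drop 6:c onto {2:a}
drop 7:c onto {6:c}
drop 8:y onto {5:y}
drop 9:z onto {7:c, 8:y}
ground layer = {0:x}
drop-orders for the pieces not yet dropped (sum over which currently-grounded one goes next):
  1 to go: {9} 1
  2 to go: {7,9} 1  {8,9} 1
  3 to go: {5,8,9} 1  {6,7,9} 1  {7,8,9} 2
  4 to go: {4,5,8,9} 1  {5,7,8,9} 3  {6,7,8,9} 3
  5 to go: {3,4,5,8,9} 1  {4,5,7,8,9} 4  {5,6,7,8,9} 6
  6 to go: {3,4,5,7,8,9} 5  {4,5,6,7,8,9} 10
  7 to go: {3,4,5,6,7,8,9} 15
  8 to go: {2,3,4,5,6,7,8,9} 15
  if 0:x drops first: 15 orders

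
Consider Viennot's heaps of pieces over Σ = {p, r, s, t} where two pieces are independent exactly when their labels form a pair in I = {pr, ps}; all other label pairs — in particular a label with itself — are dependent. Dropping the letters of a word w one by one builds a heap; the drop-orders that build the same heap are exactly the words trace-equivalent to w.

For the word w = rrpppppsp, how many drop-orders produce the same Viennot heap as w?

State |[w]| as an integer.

0(r) covers ∅
1(r) covers 0:r
2(p) covers ∅
3(p) covers 2:p
4(p) covers 3:p
5(p) covers 4:p
6(p) covers 5:p
7(s) covers 1:r
8(p) covers 6:p
floor of heap: 0:r, 2:p
completions by unplaced set U, small U first (add the entries for U minus each lowest piece of U):
  |U|=1: {7}:1  {8}:1
  |U|=2: {1,7}:1  {6,8}:1  {7,8}:2
  |U|=3: {0,1,7}:1  {1,7,8}:3  {5,6,8}:1  {6,7,8}:3
  |U|=4: {0,1,7,8}:4  {1,6,7,8}:6  {4,5,6,8}:1  {5,6,7,8}:4
  |U|=5: {0,1,6,7,8}:10  {1,5,6,7,8}:10  {3,4,5,6,8}:1  {4,5,6,7,8}:5
  |U|=6: {0,1,5,6,7,8}:20  {1,4,5,6,7,8}:15  {2,3,4,5,6,8}:1  {3,4,5,6,7,8}:6
  |U|=7: {0,1,4,5,6,7,8}:35  {1,3,4,5,6,7,8}:21  {2,3,4,5,6,7,8}:7
  start at 0(r): 28
  start at 2(p): 56
sum over floor = 84

84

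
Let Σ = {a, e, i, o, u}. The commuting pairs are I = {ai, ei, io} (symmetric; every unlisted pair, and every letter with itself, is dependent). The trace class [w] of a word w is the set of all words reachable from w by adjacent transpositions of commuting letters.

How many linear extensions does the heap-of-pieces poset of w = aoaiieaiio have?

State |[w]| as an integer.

210

piece 0:a — minimal
piece 1:o rests on {0:a}
piece 2:a rests on {1:o}
piece 3:i — minimal
piece 4:i rests on {3:i}
piece 5:e rests on {2:a}
piece 6:a rests on {5:e}
piece 7:i rests on {4:i}
piece 8:i rests on {7:i}
piece 9:o rests on {6:a}
minimal pieces: {0:a, 3:i}
ways to finish when only these pieces remain (= sum over removing one remaining piece with nothing left below it):
  1 left: {8}→1  {9}→1
  2 left: {6,9}→1  {7,8}→1  {8,9}→2
  3 left: {4,7,8}→1  {5,6,9}→1  {6,8,9}→3  {7,8,9}→3
  4 left: {2,5,6,9}→1  {3,4,7,8}→1  {4,7,8,9}→4  {5,6,8,9}→4  {6,7,8,9}→6
  5 left: {1,2,5,6,9}→1  {2,5,6,8,9}→5  {3,4,7,8,9}→5  {4,6,7,8,9}→10  {5,6,7,8,9}→10
  6 left: {0,1,2,5,6,9}→1  {1,2,5,6,8,9}→6  {2,5,6,7,8,9}→15  {3,4,6,7,8,9}→15  {4,5,6,7,8,9}→20
  7 left: {0,1,2,5,6,8,9}→7  {1,2,5,6,7,8,9}→21  {2,4,5,6,7,8,9}→35  {3,4,5,6,7,8,9}→35
  8 left: {0,1,2,5,6,7,8,9}→28  {1,2,4,5,6,7,8,9}→56  {2,3,4,5,6,7,8,9}→70
  placing 0:a first → 126 extensions
  placing 3:i first → 84 extensions
total linear extensions = 210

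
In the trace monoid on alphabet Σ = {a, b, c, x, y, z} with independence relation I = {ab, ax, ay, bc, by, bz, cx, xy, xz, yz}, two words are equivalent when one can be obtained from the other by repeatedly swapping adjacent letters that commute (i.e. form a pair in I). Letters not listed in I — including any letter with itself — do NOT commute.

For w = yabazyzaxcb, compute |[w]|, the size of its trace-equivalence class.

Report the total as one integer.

3465

drop 0:y onto floor
drop 1:a onto floor
drop 2:b onto floor
drop 3:a onto {1:a}
drop 4:z onto {3:a}
drop 5:y onto {0:y}
drop 6:z onto {4:z}
drop 7:a onto {6:z}
drop 8:x onto {2:b}
drop 9:c onto {5:y, 7:a}
drop 10:b onto {8:x}
ground layer = {0:y, 1:a, 2:b}
drop-orders for the pieces not yet dropped (sum over which currently-grounded one goes next):
  1 to go: {9} 1  {10} 1
  2 to go: {5,9} 1  {7,9} 1  {8,10} 1  {9,10} 2
  3 to go: {0,5,9} 1  {2,8,10} 1  {5,7,9} 2  {5,9,10} 3  {6,7,9} 1  {7,9,10} 3  {8,9,10} 3
  4 to go: {0,5,7,9} 3  {0,5,9,10} 4  {2,8,9,10} 4  {4,6,7,9} 1  {5,6,7,9} 3  {5,7,9,10} 8  {5,8,9,10} 6  {6,7,9,10} 4  {7,8,9,10} 6
  5 to go: {0,5,6,7,9} 6  {0,5,7,9,10} 15  {0,5,8,9,10} 10  {2,5,8,9,10} 10  {2,7,8,9,10} 10  {3,4,6,7,9} 1  {4,5,6,7,9} 4  {4,6,7,9,10} 5  {5,6,7,9,10} 15  {5,7,8,9,10} 20  {6,7,8,9,10} 10
  6 to go: {0,2,5,8,9,10} 20  {0,4,5,6,7,9} 10  {0,5,6,7,9,10} 36  {0,5,7,8,9,10} 45  {1,3,4,6,7,9} 1  {2,5,7,8,9,10} 40  {2,6,7,8,9,10} 20  {3,4,5,6,7,9} 5  {3,4,6,7,9,10} 6  {4,5,6,7,9,10} 24  {4,6,7,8,9,10} 15  {5,6,7,8,9,10} 45
  7 to go: {0,2,5,7,8,9,10} 105  {0,3,4,5,6,7,9} 15  {0,4,5,6,7,9,10} 70  {0,5,6,7,8,9,10} 126  {1,3,4,5,6,7,9} 6  {1,3,4,6,7,9,10} 7  {2,4,6,7,8,9,10} 35  {2,5,6,7,8,9,10} 105  {3,4,5,6,7,9,10} 35  {3,4,6,7,8,9,10} 21  {4,5,6,7,8,9,10} 84
  8 to go: {0,1,3,4,5,6,7,9} 21  {0,2,5,6,7,8,9,10} 336  {0,3,4,5,6,7,9,10} 120  {0,4,5,6,7,8,9,10} 280  {1,3,4,5,6,7,9,10} 48  {1,3,4,6,7,8,9,10} 28  {2,3,4,6,7,8,9,10} 56  {2,4,5,6,7,8,9,10} 224  {3,4,5,6,7,8,9,10} 140
  9 to go: {0,1,3,4,5,6,7,9,10} 189  {0,2,4,5,6,7,8,9,10} 840  {0,3,4,5,6,7,8,9,10} 540  {1,2,3,4,6,7,8,9,10} 84  {1,3,4,5,6,7,8,9,10} 216  {2,3,4,5,6,7,8,9,10} 420
  if 0:y drops first: 720 orders
  if 1:a drops first: 1800 orders
  if 2:b drops first: 945 orders
heap linearizations: 3465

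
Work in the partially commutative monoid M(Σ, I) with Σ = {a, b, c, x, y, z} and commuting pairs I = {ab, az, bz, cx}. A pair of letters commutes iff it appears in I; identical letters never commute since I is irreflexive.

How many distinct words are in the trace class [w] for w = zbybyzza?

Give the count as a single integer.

6

drop 0:z onto floor
drop 1:b onto floor
drop 2:y onto {0:z, 1:b}
drop 3:b onto {2:y}
drop 4:y onto {3:b}
drop 5:z onto {4:y}
drop 6:z onto {5:z}
drop 7:a onto {4:y}
ground layer = {0:z, 1:b}
drop-orders for the pieces not yet dropped (sum over which currently-grounded one goes next):
  1 to go: {6} 1  {7} 1
  2 to go: {5,6} 1  {6,7} 2
  3 to go: {5,6,7} 3
  4 to go: {4,5,6,7} 3
  5 to go: {3,4,5,6,7} 3
  6 to go: {2,3,4,5,6,7} 3
  if 0:z drops first: 3 orders
  if 1:b drops first: 3 orders
heap linearizations: 6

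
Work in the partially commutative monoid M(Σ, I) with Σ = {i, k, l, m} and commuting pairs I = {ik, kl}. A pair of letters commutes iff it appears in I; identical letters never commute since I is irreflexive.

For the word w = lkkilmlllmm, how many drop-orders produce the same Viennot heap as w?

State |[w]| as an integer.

10

0(l) covers ∅
1(k) covers ∅
2(k) covers 1:k
3(i) covers 0:l
4(l) covers 3:i
5(m) covers 2:k, 4:l
6(l) covers 5:m
7(l) covers 6:l
8(l) covers 7:l
9(m) covers 8:l
10(m) covers 9:m
floor of heap: 0:l, 1:k
completions by unplaced set U, small U first (add the entries for U minus each lowest piece of U):
  |U|=1: {10}:1
  |U|=2: {9,10}:1
  |U|=3: {8,9,10}:1
  |U|=4: {7,8,9,10}:1
  |U|=5: {6,7,8,9,10}:1
  |U|=6: {5,6,7,8,9,10}:1
  |U|=7: {2,5,6,7,8,9,10}:1  {4,5,6,7,8,9,10}:1
  |U|=8: {1,2,5,6,7,8,9,10}:1  {2,4,5,6,7,8,9,10}:2  {3,4,5,6,7,8,9,10}:1
  |U|=9: {0,3,4,5,6,7,8,9,10}:1  {1,2,4,5,6,7,8,9,10}:3  {2,3,4,5,6,7,8,9,10}:3
  start at 0(l): 6
  start at 1(k): 4
sum over floor = 10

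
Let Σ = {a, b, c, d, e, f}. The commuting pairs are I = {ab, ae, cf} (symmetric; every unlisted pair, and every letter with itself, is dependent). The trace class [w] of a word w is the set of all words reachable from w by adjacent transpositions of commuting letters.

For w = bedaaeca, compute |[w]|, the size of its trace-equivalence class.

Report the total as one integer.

0(b) covers ∅
1(e) covers 0:b
2(d) covers 1:e
3(a) covers 2:d
4(a) covers 3:a
5(e) covers 2:d
6(c) covers 4:a, 5:e
7(a) covers 6:c
floor of heap: 0:b
completions by unplaced set U, small U first (add the entries for U minus each lowest piece of U):
  |U|=1: {7}:1
  |U|=2: {6,7}:1
  |U|=3: {4,6,7}:1  {5,6,7}:1
  |U|=4: {3,4,6,7}:1  {4,5,6,7}:2
  |U|=5: {3,4,5,6,7}:3
  |U|=6: {2,3,4,5,6,7}:3
  start at 0(b): 3

3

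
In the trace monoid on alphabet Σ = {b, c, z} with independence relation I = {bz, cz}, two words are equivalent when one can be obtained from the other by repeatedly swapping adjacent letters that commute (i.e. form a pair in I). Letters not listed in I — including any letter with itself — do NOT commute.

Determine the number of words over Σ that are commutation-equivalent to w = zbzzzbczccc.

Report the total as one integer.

piece 0:z — minimal
piece 1:b — minimal
piece 2:z rests on {0:z}
piece 3:z rests on {2:z}
piece 4:z rests on {3:z}
piece 5:b rests on {1:b}
piece 6:c rests on {5:b}
piece 7:z rests on {4:z}
piece 8:c rests on {6:c}
piece 9:c rests on {8:c}
piece 10:c rests on {9:c}
minimal pieces: {0:z, 1:b}
ways to finish when only these pieces remain (= sum over removing one remaining piece with nothing left below it):
  1 left: {7}→1  {10}→1
  2 left: {4,7}→1  {7,10}→2  {9,10}→1
  3 left: {3,4,7}→1  {4,7,10}→3  {7,9,10}→3  {8,9,10}→1
  4 left: {2,3,4,7}→1  {3,4,7,10}→4  {4,7,9,10}→6  {6,8,9,10}→1  {7,8,9,10}→4
  5 left: {0,2,3,4,7}→1  {2,3,4,7,10}→5  {3,4,7,9,10}→10  {4,7,8,9,10}→10  {5,6,8,9,10}→1  {6,7,8,9,10}→5
  6 left: {0,2,3,4,7,10}→6  {1,5,6,8,9,10}→1  {2,3,4,7,9,10}→15  {3,4,7,8,9,10}→20  {4,6,7,8,9,10}→15  {5,6,7,8,9,10}→6
  7 left: {0,2,3,4,7,9,10}→21  {1,5,6,7,8,9,10}→7  {2,3,4,7,8,9,10}→35  {3,4,6,7,8,9,10}→35  {4,5,6,7,8,9,10}→21
  8 left: {0,2,3,4,7,8,9,10}→56  {1,4,5,6,7,8,9,10}→28  {2,3,4,6,7,8,9,10}→70  {3,4,5,6,7,8,9,10}→56
  9 left: {0,2,3,4,6,7,8,9,10}→126  {1,3,4,5,6,7,8,9,10}→84  {2,3,4,5,6,7,8,9,10}→126
  placing 0:z first → 210 extensions
  placing 1:b first → 252 extensions
total linear extensions = 462

462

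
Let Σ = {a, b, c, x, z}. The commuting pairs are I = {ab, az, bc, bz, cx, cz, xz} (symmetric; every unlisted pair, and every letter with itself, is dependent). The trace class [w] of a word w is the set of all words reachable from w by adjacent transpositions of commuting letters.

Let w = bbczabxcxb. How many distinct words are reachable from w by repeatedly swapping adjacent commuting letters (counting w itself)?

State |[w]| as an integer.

500

#0=b has no predecessor
#1=b depends on [0:b]
#2=c has no predecessor
#3=z has no predecessor
#4=a depends on [2:c]
#5=b depends on [1:b]
#6=x depends on [4:a, 5:b]
#7=c depends on [4:a]
#8=x depends on [6:x]
#9=b depends on [8:x]
sources: [0:b, 2:c, 3:z]
N(rest) = Σ N(rest − s) over sources s of rest; N(one piece) = 1:
  size 1 → [3]=1  [7]=1  [9]=1
  size 2 → [3,7]=2  [3,9]=2  [7,9]=2  [8,9]=1
  size 3 → [3,7,9]=6  [3,8,9]=3  [6,8,9]=1  [7,8,9]=3
  size 4 → [3,6,8,9]=4  [3,7,8,9]=12  [5,6,8,9]=1  [6,7,8,9]=4
  size 5 → [1,5,6,8,9]=1  [3,5,6,8,9]=5  [3,6,7,8,9]=20  [4,6,7,8,9]=4  [5,6,7,8,9]=5
  size 6 → [0,1,5,6,8,9]=1  [1,3,5,6,8,9]=6  [1,5,6,7,8,9]=6  [2,4,6,7,8,9]=4  [3,4,6,7,8,9]=24  [3,5,6,7,8,9]=30  [4,5,6,7,8,9]=9
  size 7 → [0,1,3,5,6,8,9]=7  [0,1,5,6,7,8,9]=7  [1,3,5,6,7,8,9]=42  [1,4,5,6,7,8,9]=15  [2,3,4,6,7,8,9]=28  [2,4,5,6,7,8,9]=13  [3,4,5,6,7,8,9]=63
  size 8 → [0,1,3,5,6,7,8,9]=56  [0,1,4,5,6,7,8,9]=22  [1,2,4,5,6,7,8,9]=28  [1,3,4,5,6,7,8,9]=120  [2,3,4,5,6,7,8,9]=104
  first=0(b) contributes 252
  first=2(c) contributes 198
  first=3(z) contributes 50
|[w]| = 500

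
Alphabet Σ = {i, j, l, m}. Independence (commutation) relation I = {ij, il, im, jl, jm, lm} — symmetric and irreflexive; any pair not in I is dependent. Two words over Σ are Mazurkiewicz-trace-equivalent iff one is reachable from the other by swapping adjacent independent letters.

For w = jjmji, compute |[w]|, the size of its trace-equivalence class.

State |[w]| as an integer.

20

piece 0:j — minimal
piece 1:j rests on {0:j}
piece 2:m — minimal
piece 3:j rests on {1:j}
piece 4:i — minimal
minimal pieces: {0:j, 2:m, 4:i}
ways to finish when only these pieces remain (= sum over removing one remaining piece with nothing left below it):
  1 left: {2}→1  {3}→1  {4}→1
  2 left: {1,3}→1  {2,3}→2  {2,4}→2  {3,4}→2
  3 left: {0,1,3}→1  {1,2,3}→3  {1,3,4}→3  {2,3,4}→6
  placing 0:j first → 12 extensions
  placing 2:m first → 4 extensions
  placing 4:i first → 4 extensions
total linear extensions = 20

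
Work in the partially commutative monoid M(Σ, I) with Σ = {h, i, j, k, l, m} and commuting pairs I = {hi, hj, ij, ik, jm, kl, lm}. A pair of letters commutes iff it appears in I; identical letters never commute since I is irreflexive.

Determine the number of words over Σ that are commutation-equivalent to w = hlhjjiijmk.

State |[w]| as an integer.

105

piece 0:h — minimal
piece 1:l rests on {0:h}
piece 2:h rests on {1:l}
piece 3:j rests on {1:l}
piece 4:j rests on {3:j}
piece 5:i rests on {1:l}
piece 6:i rests on {5:i}
piece 7:j rests on {4:j}
piece 8:m rests on {2:h, 6:i}
piece 9:k rests on {7:j, 8:m}
minimal pieces: {0:h}
ways to finish when only these pieces remain (= sum over removing one remaining piece with nothing left below it):
  1 left: {9}→1
  2 left: {7,9}→1  {8,9}→1
  3 left: {2,8,9}→1  {4,7,9}→1  {6,8,9}→1  {7,8,9}→2
  4 left: {2,6,8,9}→2  {2,7,8,9}→3  {3,4,7,9}→1  {4,7,8,9}→3  {5,6,8,9}→1  {6,7,8,9}→3
  5 left: {2,4,7,8,9}→6  {2,5,6,8,9}→3  {2,6,7,8,9}→8  {3,4,7,8,9}→4  {4,6,7,8,9}→6  {5,6,7,8,9}→4
  6 left: {2,3,4,7,8,9}→10  {2,4,6,7,8,9}→20  {2,5,6,7,8,9}→15  {3,4,6,7,8,9}→10  {4,5,6,7,8,9}→10
  7 left: {2,3,4,6,7,8,9}→40  {2,4,5,6,7,8,9}→45  {3,4,5,6,7,8,9}→20
  8 left: {2,3,4,5,6,7,8,9}→105
  placing 0:h first → 105 extensions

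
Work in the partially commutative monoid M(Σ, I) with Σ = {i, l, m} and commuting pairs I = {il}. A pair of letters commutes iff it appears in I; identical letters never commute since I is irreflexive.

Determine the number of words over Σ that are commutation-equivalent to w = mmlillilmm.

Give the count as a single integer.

piece 0:m — minimal
piece 1:m rests on {0:m}
piece 2:l rests on {1:m}
piece 3:i rests on {1:m}
piece 4:l rests on {2:l}
piece 5:l rests on {4:l}
piece 6:i rests on {3:i}
piece 7:l rests on {5:l}
piece 8:m rests on {6:i, 7:l}
piece 9:m rests on {8:m}
minimal pieces: {0:m}
ways to finish when only these pieces remain (= sum over removing one remaining piece with nothing left below it):
  1 left: {9}→1
  2 left: {8,9}→1
  3 left: {6,8,9}→1  {7,8,9}→1
  4 left: {3,6,8,9}→1  {5,7,8,9}→1  {6,7,8,9}→2
  5 left: {3,6,7,8,9}→3  {4,5,7,8,9}→1  {5,6,7,8,9}→3
  6 left: {2,4,5,7,8,9}→1  {3,5,6,7,8,9}→6  {4,5,6,7,8,9}→4
  7 left: {2,4,5,6,7,8,9}→5  {3,4,5,6,7,8,9}→10
  8 left: {2,3,4,5,6,7,8,9}→15
  placing 0:m first → 15 extensions

15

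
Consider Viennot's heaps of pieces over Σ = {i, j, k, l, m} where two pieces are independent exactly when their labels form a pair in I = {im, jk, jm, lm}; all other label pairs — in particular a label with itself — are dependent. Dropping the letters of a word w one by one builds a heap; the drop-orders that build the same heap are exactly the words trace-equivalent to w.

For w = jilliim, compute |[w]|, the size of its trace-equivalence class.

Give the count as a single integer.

piece 0:j — minimal
piece 1:i rests on {0:j}
piece 2:l rests on {1:i}
piece 3:l rests on {2:l}
piece 4:i rests on {3:l}
piece 5:i rests on {4:i}
piece 6:m — minimal
minimal pieces: {0:j, 6:m}
ways to finish when only these pieces remain (= sum over removing one remaining piece with nothing left below it):
  1 left: {5}→1  {6}→1
  2 left: {4,5}→1  {5,6}→2
  3 left: {3,4,5}→1  {4,5,6}→3
  4 left: {2,3,4,5}→1  {3,4,5,6}→4
  5 left: {1,2,3,4,5}→1  {2,3,4,5,6}→5
  placing 0:j first → 6 extensions
  placing 6:m first → 1 extensions
total linear extensions = 7

7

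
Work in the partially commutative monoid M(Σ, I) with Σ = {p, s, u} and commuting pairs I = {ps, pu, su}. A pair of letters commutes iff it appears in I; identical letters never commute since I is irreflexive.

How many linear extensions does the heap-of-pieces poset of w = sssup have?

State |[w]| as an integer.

20

0(s) covers ∅
1(s) covers 0:s
2(s) covers 1:s
3(u) covers ∅
4(p) covers ∅
floor of heap: 0:s, 3:u, 4:p
completions by unplaced set U, small U first (add the entries for U minus each lowest piece of U):
  |U|=1: {2}:1  {3}:1  {4}:1
  |U|=2: {1,2}:1  {2,3}:2  {2,4}:2  {3,4}:2
  |U|=3: {0,1,2}:1  {1,2,3}:3  {1,2,4}:3  {2,3,4}:6
  start at 0(s): 12
  start at 3(u): 4
  start at 4(p): 4
sum over floor = 20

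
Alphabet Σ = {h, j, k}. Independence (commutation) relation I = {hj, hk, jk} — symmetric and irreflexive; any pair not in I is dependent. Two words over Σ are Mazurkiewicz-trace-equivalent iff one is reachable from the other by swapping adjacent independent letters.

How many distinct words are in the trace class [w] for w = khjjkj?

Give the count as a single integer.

60

#0=k has no predecessor
#1=h has no predecessor
#2=j has no predecessor
#3=j depends on [2:j]
#4=k depends on [0:k]
#5=j depends on [3:j]
sources: [0:k, 1:h, 2:j]
N(rest) = Σ N(rest − s) over sources s of rest; N(one piece) = 1:
  size 1 → [1]=1  [4]=1  [5]=1
  size 2 → [0,4]=1  [1,4]=2  [1,5]=2  [3,5]=1  [4,5]=2
  size 3 → [0,1,4]=3  [0,4,5]=3  [1,3,5]=3  [1,4,5]=6  [2,3,5]=1  [3,4,5]=3
  size 4 → [0,1,4,5]=12  [0,3,4,5]=6  [1,2,3,5]=4  [1,3,4,5]=12  [2,3,4,5]=4
  first=0(k) contributes 20
  first=1(h) contributes 10
  first=2(j) contributes 30
|[w]| = 60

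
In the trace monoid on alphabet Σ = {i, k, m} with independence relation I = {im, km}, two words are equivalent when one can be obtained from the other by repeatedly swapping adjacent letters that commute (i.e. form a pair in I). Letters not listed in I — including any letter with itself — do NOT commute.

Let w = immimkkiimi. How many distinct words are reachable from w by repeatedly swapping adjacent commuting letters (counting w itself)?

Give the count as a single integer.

330

drop 0:i onto floor
drop 1:m onto floor
drop 2:m onto {1:m}
drop 3:i onto {0:i}
drop 4:m onto {2:m}
drop 5:k onto {3:i}
drop 6:k onto {5:k}
drop 7:i onto {6:k}
drop 8:i onto {7:i}
drop 9:m onto {4:m}
drop 10:i onto {8:i}
ground layer = {0:i, 1:m}
drop-orders for the pieces not yet dropped (sum over which currently-grounded one goes next):
  1 to go: {9} 1  {10} 1
  2 to go: {4,9} 1  {8,10} 1  {9,10} 2
  3 to go: {2,4,9} 1  {4,9,10} 3  {7,8,10} 1  {8,9,10} 3
  4 to go: {1,2,4,9} 1  {2,4,9,10} 4  {4,8,9,10} 6  {6,7,8,10} 1  {7,8,9,10} 4
  5 to go: {1,2,4,9,10} 5  {2,4,8,9,10} 10  {4,7,8,9,10} 10  {5,6,7,8,10} 1  {6,7,8,9,10} 5
  6 to go: {1,2,4,8,9,10} 15  {2,4,7,8,9,10} 20  {3,5,6,7,8,10} 1  {4,6,7,8,9,10} 15  {5,6,7,8,9,10} 6
  7 to go: {0,3,5,6,7,8,10} 1  {1,2,4,7,8,9,10} 35  {2,4,6,7,8,9,10} 35  {3,5,6,7,8,9,10} 7  {4,5,6,7,8,9,10} 21
  8 to go: {0,3,5,6,7,8,9,10} 8  {1,2,4,6,7,8,9,10} 70  {2,4,5,6,7,8,9,10} 56  {3,4,5,6,7,8,9,10} 28
  9 to go: {0,3,4,5,6,7,8,9,10} 36  {1,2,4,5,6,7,8,9,10} 126  {2,3,4,5,6,7,8,9,10} 84
  if 0:i drops first: 210 orders
  if 1:m drops first: 120 orders
heap linearizations: 330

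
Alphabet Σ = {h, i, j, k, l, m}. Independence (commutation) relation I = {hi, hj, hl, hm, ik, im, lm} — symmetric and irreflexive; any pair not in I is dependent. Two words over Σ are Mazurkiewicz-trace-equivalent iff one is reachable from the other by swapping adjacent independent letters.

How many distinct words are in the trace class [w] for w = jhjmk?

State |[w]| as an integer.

4

0(j) covers ∅
1(h) covers ∅
2(j) covers 0:j
3(m) covers 2:j
4(k) covers 1:h, 3:m
floor of heap: 0:j, 1:h
completions by unplaced set U, small U first (add the entries for U minus each lowest piece of U):
  |U|=1: {4}:1
  |U|=2: {1,4}:1  {3,4}:1
  |U|=3: {1,3,4}:2  {2,3,4}:1
  start at 0(j): 3
  start at 1(h): 1
sum over floor = 4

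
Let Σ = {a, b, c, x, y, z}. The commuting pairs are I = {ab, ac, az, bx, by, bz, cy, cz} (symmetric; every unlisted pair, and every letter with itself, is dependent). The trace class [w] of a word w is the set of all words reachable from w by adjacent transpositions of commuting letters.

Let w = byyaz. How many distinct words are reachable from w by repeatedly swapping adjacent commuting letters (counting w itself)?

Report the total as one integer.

0(b) covers ∅
1(y) covers ∅
2(y) covers 1:y
3(a) covers 2:y
4(z) covers 2:y
floor of heap: 0:b, 1:y
completions by unplaced set U, small U first (add the entries for U minus each lowest piece of U):
  |U|=1: {0}:1  {3}:1  {4}:1
  |U|=2: {0,3}:2  {0,4}:2  {3,4}:2
  |U|=3: {0,3,4}:6  {2,3,4}:2
  start at 0(b): 2
  start at 1(y): 8
sum over floor = 10

10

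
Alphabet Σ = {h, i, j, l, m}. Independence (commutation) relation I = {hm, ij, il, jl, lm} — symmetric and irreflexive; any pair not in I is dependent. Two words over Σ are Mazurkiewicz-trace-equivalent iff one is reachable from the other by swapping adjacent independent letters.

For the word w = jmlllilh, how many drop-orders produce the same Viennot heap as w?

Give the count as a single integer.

0(j) covers ∅
1(m) covers 0:j
2(l) covers ∅
3(l) covers 2:l
4(l) covers 3:l
5(i) covers 1:m
6(l) covers 4:l
7(h) covers 5:i, 6:l
floor of heap: 0:j, 2:l
completions by unplaced set U, small U first (add the entries for U minus each lowest piece of U):
  |U|=1: {7}:1
  |U|=2: {5,7}:1  {6,7}:1
  |U|=3: {1,5,7}:1  {4,6,7}:1  {5,6,7}:2
  |U|=4: {0,1,5,7}:1  {1,5,6,7}:3  {3,4,6,7}:1  {4,5,6,7}:3
  |U|=5: {0,1,5,6,7}:4  {1,4,5,6,7}:6  {2,3,4,6,7}:1  {3,4,5,6,7}:4
  |U|=6: {0,1,4,5,6,7}:10  {1,3,4,5,6,7}:10  {2,3,4,5,6,7}:5
  start at 0(j): 15
  start at 2(l): 20
sum over floor = 35

35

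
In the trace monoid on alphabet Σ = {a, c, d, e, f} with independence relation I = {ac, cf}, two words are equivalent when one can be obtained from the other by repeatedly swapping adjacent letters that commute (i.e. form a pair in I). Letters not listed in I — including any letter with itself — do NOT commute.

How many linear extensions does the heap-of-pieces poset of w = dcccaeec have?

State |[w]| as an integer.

4

drop 0:d onto floor
drop 1:c onto {0:d}
drop 2:c onto {1:c}
drop 3:c onto {2:c}
drop 4:a onto {0:d}
drop 5:e onto {3:c, 4:a}
drop 6:e onto {5:e}
drop 7:c onto {6:e}
ground layer = {0:d}
drop-orders for the pieces not yet dropped (sum over which currently-grounded one goes next):
  1 to go: {7} 1
  2 to go: {6,7} 1
  3 to go: {5,6,7} 1
  4 to go: {3,5,6,7} 1  {4,5,6,7} 1
  5 to go: {2,3,5,6,7} 1  {3,4,5,6,7} 2
  6 to go: {1,2,3,5,6,7} 1  {2,3,4,5,6,7} 3
  if 0:d drops first: 4 orders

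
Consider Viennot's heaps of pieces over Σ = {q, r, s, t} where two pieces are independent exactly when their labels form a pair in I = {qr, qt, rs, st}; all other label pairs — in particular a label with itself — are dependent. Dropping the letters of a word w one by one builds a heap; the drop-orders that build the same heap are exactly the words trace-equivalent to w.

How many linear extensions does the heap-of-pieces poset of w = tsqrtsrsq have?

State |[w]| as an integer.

drop 0:t onto floor
drop 1:s onto floor
drop 2:q onto {1:s}
drop 3:r onto {0:t}
drop 4:t onto {3:r}
drop 5:s onto {2:q}
drop 6:r onto {4:t}
drop 7:s onto {5:s}
drop 8:q onto {7:s}
ground layer = {0:t, 1:s}
drop-orders for the pieces not yet dropped (sum over which currently-grounded one goes next):
  1 to go: {6} 1  {8} 1
  2 to go: {4,6} 1  {6,8} 2  {7,8} 1
  3 to go: {3,4,6} 1  {4,6,8} 3  {5,7,8} 1  {6,7,8} 3
  4 to go: {0,3,4,6} 1  {2,5,7,8} 1  {3,4,6,8} 4  {4,6,7,8} 6  {5,6,7,8} 4
  5 to go: {0,3,4,6,8} 5  {1,2,5,7,8} 1  {2,5,6,7,8} 5  {3,4,6,7,8} 10  {4,5,6,7,8} 10
  6 to go: {0,3,4,6,7,8} 15  {1,2,5,6,7,8} 6  {2,4,5,6,7,8} 15  {3,4,5,6,7,8} 20
  7 to go: {0,3,4,5,6,7,8} 35  {1,2,4,5,6,7,8} 21  {2,3,4,5,6,7,8} 35
  if 0:t drops first: 56 orders
  if 1:s drops first: 70 orders
heap linearizations: 126

126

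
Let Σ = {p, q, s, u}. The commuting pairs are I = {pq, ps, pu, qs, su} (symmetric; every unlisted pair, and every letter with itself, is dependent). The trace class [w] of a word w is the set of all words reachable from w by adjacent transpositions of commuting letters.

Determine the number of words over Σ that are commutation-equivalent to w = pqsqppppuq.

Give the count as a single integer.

1260

drop 0:p onto floor
drop 1:q onto floor
drop 2:s onto floor
drop 3:q onto {1:q}
drop 4:p onto {0:p}
drop 5:p onto {4:p}
drop 6:p onto {5:p}
drop 7:p onto {6:p}
drop 8:u onto {3:q}
drop 9:q onto {8:u}
ground layer = {0:p, 1:q, 2:s}
drop-orders for the pieces not yet dropped (sum over which currently-grounded one goes next):
  1 to go: {2} 1  {7} 1  {9} 1
  2 to go: {2,7} 2  {2,9} 2  {6,7} 1  {7,9} 2  {8,9} 1
  3 to go: {2,6,7} 3  {2,7,9} 6  {2,8,9} 3  {3,8,9} 1  {5,6,7} 1  {6,7,9} 3  {7,8,9} 3
  4 to go: {1,3,8,9} 1  {2,3,8,9} 4  {2,5,6,7} 4  {2,6,7,9} 12  {2,7,8,9} 12  {3,7,8,9} 4  {4,5,6,7} 1  {5,6,7,9} 4  {6,7,8,9} 6
  5 to go: {0,4,5,6,7} 1  {1,2,3,8,9} 5  {1,3,7,8,9} 5  {2,3,7,8,9} 20  {2,4,5,6,7} 5  {2,5,6,7,9} 20  {2,6,7,8,9} 30  {3,6,7,8,9} 10  {4,5,6,7,9} 5  {5,6,7,8,9} 10
  6 to go: {0,2,4,5,6,7} 6  {0,4,5,6,7,9} 6  {1,2,3,7,8,9} 30  {1,3,6,7,8,9} 15  {2,3,6,7,8,9} 60  {2,4,5,6,7,9} 30  {2,5,6,7,8,9} 60  {3,5,6,7,8,9} 20  {4,5,6,7,8,9} 15
  7 to go: {0,2,4,5,6,7,9} 42  {0,4,5,6,7,8,9} 21  {1,2,3,6,7,8,9} 105  {1,3,5,6,7,8,9} 35  {2,3,5,6,7,8,9} 140  {2,4,5,6,7,8,9} 105  {3,4,5,6,7,8,9} 35
  8 to go: {0,2,4,5,6,7,8,9} 168  {0,3,4,5,6,7,8,9} 56  {1,2,3,5,6,7,8,9} 280  {1,3,4,5,6,7,8,9} 70  {2,3,4,5,6,7,8,9} 280
  if 0:p drops first: 630 orders
  if 1:q drops first: 504 orders
  if 2:s drops first: 126 orders
heap linearizations: 1260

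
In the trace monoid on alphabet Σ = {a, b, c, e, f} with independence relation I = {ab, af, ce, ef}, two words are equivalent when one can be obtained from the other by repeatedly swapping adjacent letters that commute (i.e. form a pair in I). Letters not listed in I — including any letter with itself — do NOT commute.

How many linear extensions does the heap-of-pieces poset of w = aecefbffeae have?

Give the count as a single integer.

60

drop 0:a onto floor
drop 1:e onto {0:a}
drop 2:c onto {0:a}
drop 3:e onto {1:e}
drop 4:f onto {2:c}
drop 5:b onto {3:e, 4:f}
drop 6:f onto {5:b}
drop 7:f onto {6:f}
drop 8:e onto {5:b}
drop 9:a onto {8:e}
drop 10:e onto {9:a}
ground layer = {0:a}
drop-orders for the pieces not yet dropped (sum over which currently-grounded one goes next):
  1 to go: {7} 1  {10} 1
  2 to go: {6,7} 1  {7,10} 2  {9,10} 1
  3 to go: {6,7,10} 3  {7,9,10} 3  {8,9,10} 1
  4 to go: {6,7,9,10} 6  {7,8,9,10} 4
  5 to go: {6,7,8,9,10} 10
  6 to go: {5,6,7,8,9,10} 10
  7 to go: {3,5,6,7,8,9,10} 10  {4,5,6,7,8,9,10} 10
  8 to go: {1,3,5,6,7,8,9,10} 10  {2,4,5,6,7,8,9,10} 10  {3,4,5,6,7,8,9,10} 20
  9 to go: {1,3,4,5,6,7,8,9,10} 30  {2,3,4,5,6,7,8,9,10} 30
  if 0:a drops first: 60 orders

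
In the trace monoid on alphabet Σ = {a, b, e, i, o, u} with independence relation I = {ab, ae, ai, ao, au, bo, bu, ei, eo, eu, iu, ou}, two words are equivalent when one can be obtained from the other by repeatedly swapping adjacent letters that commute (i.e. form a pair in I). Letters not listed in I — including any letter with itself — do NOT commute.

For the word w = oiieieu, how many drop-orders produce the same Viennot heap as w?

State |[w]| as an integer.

piece 0:o — minimal
piece 1:i rests on {0:o}
piece 2:i rests on {1:i}
piece 3:e — minimal
piece 4:i rests on {2:i}
piece 5:e rests on {3:e}
piece 6:u — minimal
minimal pieces: {0:o, 3:e, 6:u}
ways to finish when only these pieces remain (= sum over removing one remaining piece with nothing left below it):
  1 left: {4}→1  {5}→1  {6}→1
  2 left: {2,4}→1  {3,5}→1  {4,5}→2  {4,6}→2  {5,6}→2
  3 left: {1,2,4}→1  {2,4,5}→3  {2,4,6}→3  {3,4,5}→3  {3,5,6}→3  {4,5,6}→6
  4 left: {0,1,2,4}→1  {1,2,4,5}→4  {1,2,4,6}→4  {2,3,4,5}→6  {2,4,5,6}→12  {3,4,5,6}→12
  5 left: {0,1,2,4,5}→5  {0,1,2,4,6}→5  {1,2,3,4,5}→10  {1,2,4,5,6}→20  {2,3,4,5,6}→30
  placing 0:o first → 60 extensions
  placing 3:e first → 30 extensions
  placing 6:u first → 15 extensions
total linear extensions = 105

105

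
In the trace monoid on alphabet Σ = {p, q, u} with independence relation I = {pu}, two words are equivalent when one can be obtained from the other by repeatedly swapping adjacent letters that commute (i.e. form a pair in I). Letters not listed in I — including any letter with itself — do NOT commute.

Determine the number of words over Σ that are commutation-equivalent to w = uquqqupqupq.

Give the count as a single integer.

4

#0=u has no predecessor
#1=q depends on [0:u]
#2=u depends on [1:q]
#3=q depends on [2:u]
#4=q depends on [3:q]
#5=u depends on [4:q]
#6=p depends on [4:q]
#7=q depends on [5:u, 6:p]
#8=u depends on [7:q]
#9=p depends on [7:q]
#10=q depends on [8:u, 9:p]
sources: [0:u]
N(rest) = Σ N(rest − s) over sources s of rest; N(one piece) = 1:
  size 1 → [10]=1
  size 2 → [8,10]=1  [9,10]=1
  size 3 → [8,9,10]=2
  size 4 → [7,8,9,10]=2
  size 5 → [5,7,8,9,10]=2  [6,7,8,9,10]=2
  size 6 → [5,6,7,8,9,10]=4
  size 7 → [4,5,6,7,8,9,10]=4
  size 8 → [3,4,5,6,7,8,9,10]=4
  size 9 → [2,3,4,5,6,7,8,9,10]=4
  first=0(u) contributes 4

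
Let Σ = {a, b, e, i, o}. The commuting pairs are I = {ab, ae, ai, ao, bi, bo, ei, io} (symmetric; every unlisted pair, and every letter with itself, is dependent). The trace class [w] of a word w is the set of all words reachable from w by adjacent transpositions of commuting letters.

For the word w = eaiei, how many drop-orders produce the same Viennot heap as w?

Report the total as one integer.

30

#0=e has no predecessor
#1=a has no predecessor
#2=i has no predecessor
#3=e depends on [0:e]
#4=i depends on [2:i]
sources: [0:e, 1:a, 2:i]
N(rest) = Σ N(rest − s) over sources s of rest; N(one piece) = 1:
  size 1 → [1]=1  [3]=1  [4]=1
  size 2 → [0,3]=1  [1,3]=2  [1,4]=2  [2,4]=1  [3,4]=2
  size 3 → [0,1,3]=3  [0,3,4]=3  [1,2,4]=3  [1,3,4]=6  [2,3,4]=3
  first=0(e) contributes 12
  first=1(a) contributes 6
  first=2(i) contributes 12
|[w]| = 30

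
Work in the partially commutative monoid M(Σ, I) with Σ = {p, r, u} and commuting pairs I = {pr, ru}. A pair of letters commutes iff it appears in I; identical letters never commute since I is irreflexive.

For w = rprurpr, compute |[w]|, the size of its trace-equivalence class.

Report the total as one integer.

35

0(r) covers ∅
1(p) covers ∅
2(r) covers 0:r
3(u) covers 1:p
4(r) covers 2:r
5(p) covers 3:u
6(r) covers 4:r
floor of heap: 0:r, 1:p
completions by unplaced set U, small U first (add the entries for U minus each lowest piece of U):
  |U|=1: {5}:1  {6}:1
  |U|=2: {3,5}:1  {4,6}:1  {5,6}:2
  |U|=3: {1,3,5}:1  {2,4,6}:1  {3,5,6}:3  {4,5,6}:3
  |U|=4: {0,2,4,6}:1  {1,3,5,6}:4  {2,4,5,6}:4  {3,4,5,6}:6
  |U|=5: {0,2,4,5,6}:5  {1,3,4,5,6}:10  {2,3,4,5,6}:10
  start at 0(r): 20
  start at 1(p): 15
sum over floor = 35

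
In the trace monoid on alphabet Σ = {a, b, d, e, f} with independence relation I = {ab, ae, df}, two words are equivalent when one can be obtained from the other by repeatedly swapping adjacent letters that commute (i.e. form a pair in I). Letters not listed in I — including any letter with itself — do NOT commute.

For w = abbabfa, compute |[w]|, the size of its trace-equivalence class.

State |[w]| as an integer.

10

piece 0:a — minimal
piece 1:b — minimal
piece 2:b rests on {1:b}
piece 3:a rests on {0:a}
piece 4:b rests on {2:b}
piece 5:f rests on {3:a, 4:b}
piece 6:a rests on {5:f}
minimal pieces: {0:a, 1:b}
ways to finish when only these pieces remain (= sum over removing one remaining piece with nothing left below it):
  1 left: {6}→1
  2 left: {5,6}→1
  3 left: {3,5,6}→1  {4,5,6}→1
  4 left: {0,3,5,6}→1  {2,4,5,6}→1  {3,4,5,6}→2
  5 left: {0,3,4,5,6}→3  {1,2,4,5,6}→1  {2,3,4,5,6}→3
  placing 0:a first → 4 extensions
  placing 1:b first → 6 extensions
total linear extensions = 10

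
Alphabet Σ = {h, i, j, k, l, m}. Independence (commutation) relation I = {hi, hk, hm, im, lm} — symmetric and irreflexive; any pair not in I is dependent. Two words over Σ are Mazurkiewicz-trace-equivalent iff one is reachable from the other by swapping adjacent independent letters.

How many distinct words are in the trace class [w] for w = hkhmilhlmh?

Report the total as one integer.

185

drop 0:h onto floor
drop 1:k onto floor
drop 2:h onto {0:h}
drop 3:m onto {1:k}
drop 4:i onto {1:k}
drop 5:l onto {2:h, 4:i}
drop 6:h onto {5:l}
drop 7:l onto {6:h}
drop 8:m onto {3:m}
drop 9:h onto {7:l}
ground layer = {0:h, 1:k}
drop-orders for the pieces not yet dropped (sum over which currently-grounded one goes next):
  1 to go: {8} 1  {9} 1
  2 to go: {3,8} 1  {7,9} 1  {8,9} 2
  3 to go: {3,8,9} 3  {6,7,9} 1  {7,8,9} 3
  4 to go: {3,7,8,9} 6  {5,6,7,9} 1  {6,7,8,9} 4
  5 to go: {2,5,6,7,9} 1  {3,6,7,8,9} 10  {4,5,6,7,9} 1  {5,6,7,8,9} 5
  6 to go: {0,2,5,6,7,9} 1  {2,4,5,6,7,9} 2  {2,5,6,7,8,9} 6  {3,5,6,7,8,9} 15  {4,5,6,7,8,9} 6
  7 to go: {0,2,4,5,6,7,9} 3  {0,2,5,6,7,8,9} 7  {2,3,5,6,7,8,9} 21  {2,4,5,6,7,8,9} 14  {3,4,5,6,7,8,9} 21
  8 to go: {0,2,3,5,6,7,8,9} 28  {0,2,4,5,6,7,8,9} 24  {1,3,4,5,6,7,8,9} 21  {2,3,4,5,6,7,8,9} 56
  if 0:h drops first: 77 orders
  if 1:k drops first: 108 orders
heap linearizations: 185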